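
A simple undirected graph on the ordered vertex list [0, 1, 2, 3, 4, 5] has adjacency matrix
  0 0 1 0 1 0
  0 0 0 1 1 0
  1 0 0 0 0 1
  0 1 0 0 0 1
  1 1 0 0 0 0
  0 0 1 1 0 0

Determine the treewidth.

2

A width-2 tree decomposition is:
Bags: B1 = {1, 3, 4}  B2 = {0, 3, 4}  B3 = {0, 2, 3}  B4 = {2, 3, 5}
Tree: B1–B2, B2–B3, B3–B4
Each bag holds 3 vertices, so the decomposition has width 2, which upper-bounds the treewidth. The edges 3–1–4–0–2–5–3 form a cycle, so G is not a tree and its treewidth is at least 2. The upper and lower bounds meet at 2, so that is the treewidth.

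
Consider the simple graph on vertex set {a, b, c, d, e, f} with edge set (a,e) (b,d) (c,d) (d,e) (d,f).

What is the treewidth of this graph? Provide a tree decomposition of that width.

Treewidth 1.
Bags: B1 = {d, e}  B2 = {c, d}  B3 = {a, e}  B4 = {b, d}  B5 = {d, f}
Tree: B1–B2, B1–B3, B1–B4, B2–B5

The largest bag has 2 vertices, giving width 1; this decomposition certifies tw(G) ≤ 1. G has an edge, so its treewidth is at least 1. Hence tw(G) = 1 exactly.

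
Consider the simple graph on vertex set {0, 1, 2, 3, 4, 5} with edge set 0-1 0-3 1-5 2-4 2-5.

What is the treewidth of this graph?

1

A width-1 tree decomposition is:
Bags: B1 = {0, 3}  B2 = {0, 1}  B3 = {1, 5}  B4 = {2, 5}  B5 = {2, 4}
Tree: B1–B2, B2–B3, B3–B4, B4–B5
Every bag has size at most 2, so the width is 2 − 1 = 1 and tw(G) ≤ 1. G has an edge, so its treewidth is at least 1. Combining the bounds, tw(G) = 1.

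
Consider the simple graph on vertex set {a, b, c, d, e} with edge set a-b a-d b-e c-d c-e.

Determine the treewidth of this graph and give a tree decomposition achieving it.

Every bag has size at most 3, so the width is 3 − 1 = 2 and tw(G) ≤ 2. Since d–a–b–e–c–d is a cycle in G, G is not acyclic. Forests are exactly the graphs of treewidth ≤ 1, so tw(G) ≥ 2. Therefore the treewidth is 2.

Treewidth 2.
One optimal decomposition is:
Bags: B1 = {a, b, d}  B2 = {b, d, e}  B3 = {c, d, e}
Tree: B1–B2, B2–B3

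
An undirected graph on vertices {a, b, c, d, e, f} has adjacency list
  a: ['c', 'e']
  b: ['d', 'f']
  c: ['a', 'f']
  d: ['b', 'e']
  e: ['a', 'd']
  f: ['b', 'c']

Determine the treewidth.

2

A width-2 tree decomposition is:
Bags: B1 = {a, d, e}  B2 = {a, b, d}  B3 = {a, b, f}  B4 = {a, c, f}
Tree: B1–B2, B2–B3, B3–B4
Each bag holds 3 vertices, so the decomposition has width 2, which upper-bounds the treewidth. The edges a–e–d–b–f–c–a form a cycle, so G is not a tree and its treewidth is at least 2. Hence tw(G) = 2 exactly.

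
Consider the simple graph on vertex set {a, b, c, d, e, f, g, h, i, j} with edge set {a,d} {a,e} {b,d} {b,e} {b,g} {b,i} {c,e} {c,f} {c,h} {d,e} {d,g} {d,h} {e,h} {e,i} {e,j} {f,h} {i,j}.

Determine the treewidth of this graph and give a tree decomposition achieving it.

Treewidth 2.
Bags: B1 = {d, e, h}  B2 = {b, d, e}  B3 = {b, d, g}  B4 = {b, e, i}  B5 = {c, e, h}  B6 = {a, d, e}  B7 = {c, f, h}  B8 = {e, i, j}
Tree: B1–B2, B2–B3, B2–B4, B1–B5, B2–B6, B5–B7, B4–B8

Every bag has size at most 3, so the width is 3 − 1 = 2 and tw(G) ≤ 2. Conversely, {b, d, g} is a clique of size 3, and the vertices of any clique must share a bag in every tree decomposition; so some bag has ≥ 3 vertices and tw(G) ≥ 2. Combining the bounds, tw(G) = 2.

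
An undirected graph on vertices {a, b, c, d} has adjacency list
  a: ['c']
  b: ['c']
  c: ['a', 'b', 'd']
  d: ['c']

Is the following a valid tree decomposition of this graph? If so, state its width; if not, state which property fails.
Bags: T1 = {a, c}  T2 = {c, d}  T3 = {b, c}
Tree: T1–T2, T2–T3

Yes; width 1.

Every vertex of G appears in some bag (union = {a, b, c, d}); every edge is covered by a bag; and for each vertex v the set of bags containing v is connected in the bag tree. The decomposition is therefore valid. The largest bag has 2 vertices, so the width is 1.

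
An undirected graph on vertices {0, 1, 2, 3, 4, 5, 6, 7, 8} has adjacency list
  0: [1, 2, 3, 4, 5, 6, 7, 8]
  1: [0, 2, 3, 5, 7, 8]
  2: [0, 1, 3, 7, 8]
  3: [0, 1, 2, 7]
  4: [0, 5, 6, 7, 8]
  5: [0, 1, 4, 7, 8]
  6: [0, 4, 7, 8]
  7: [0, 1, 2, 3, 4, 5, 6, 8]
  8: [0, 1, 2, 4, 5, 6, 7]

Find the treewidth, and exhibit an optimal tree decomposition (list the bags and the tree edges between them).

Each bag holds 5 vertices, so the decomposition has width 4, which upper-bounds the treewidth. For the lower bound, the 5 vertices {0, 1, 2, 7, 8} are pairwise adjacent, and any tree decomposition puts a clique entirely inside one bag — forcing width ≥ 4. Combining the bounds, tw(G) = 4.

Treewidth 4.
One such decomposition:
Bags: B1 = {0, 4, 5, 7, 8}  B2 = {0, 1, 5, 7, 8}  B3 = {0, 1, 2, 7, 8}  B4 = {0, 4, 6, 7, 8}  B5 = {0, 1, 2, 3, 7}
Tree: B1–B2, B2–B3, B1–B4, B3–B5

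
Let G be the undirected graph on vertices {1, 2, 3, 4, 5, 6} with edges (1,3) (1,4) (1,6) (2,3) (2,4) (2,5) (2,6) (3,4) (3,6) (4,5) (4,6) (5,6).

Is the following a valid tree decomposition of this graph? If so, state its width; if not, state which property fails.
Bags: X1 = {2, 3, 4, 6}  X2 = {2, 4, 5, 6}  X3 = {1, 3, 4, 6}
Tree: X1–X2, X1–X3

Yes; width 3.

Checking the three conditions: (i) the bags cover all of {1, 2, 3, 4, 5, 6}; (ii) for each edge, some bag contains both endpoints; (iii) the bags containing any fixed vertex form a subtree. All hold, so the decomposition is valid with width 4 − 1 = 3.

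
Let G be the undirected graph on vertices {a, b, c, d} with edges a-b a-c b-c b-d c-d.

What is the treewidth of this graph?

2

A width-2 tree decomposition is:
Bags: B1 = {a, b, c}  B2 = {b, c, d}
Tree: B1–B2
Every bag has size at most 3, so the width is 3 − 1 = 2 and tw(G) ≤ 2. Conversely, {b, c, d} is a clique of size 3, and the vertices of any clique must share a bag in every tree decomposition; so some bag has ≥ 3 vertices and tw(G) ≥ 2. Hence tw(G) = 2 exactly.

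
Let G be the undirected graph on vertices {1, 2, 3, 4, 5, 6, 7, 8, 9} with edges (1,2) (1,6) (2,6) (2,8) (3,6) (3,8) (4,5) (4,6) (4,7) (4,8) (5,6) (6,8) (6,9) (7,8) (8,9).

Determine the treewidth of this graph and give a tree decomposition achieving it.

Each bag holds 3 vertices, so the decomposition has width 2, which upper-bounds the treewidth. On the other hand G contains the 3-clique {6, 8, 9}. A clique must lie in a single bag of any decomposition, so no decomposition can have width below 2. Therefore the treewidth is 2.

Treewidth 2.
One optimal decomposition is:
Bags: B1 = {4, 6, 8}  B2 = {2, 6, 8}  B3 = {1, 2, 6}  B4 = {3, 6, 8}  B5 = {4, 7, 8}  B6 = {4, 5, 6}  B7 = {6, 8, 9}
Tree: B1–B2, B2–B3, B2–B4, B1–B5, B1–B6, B2–B7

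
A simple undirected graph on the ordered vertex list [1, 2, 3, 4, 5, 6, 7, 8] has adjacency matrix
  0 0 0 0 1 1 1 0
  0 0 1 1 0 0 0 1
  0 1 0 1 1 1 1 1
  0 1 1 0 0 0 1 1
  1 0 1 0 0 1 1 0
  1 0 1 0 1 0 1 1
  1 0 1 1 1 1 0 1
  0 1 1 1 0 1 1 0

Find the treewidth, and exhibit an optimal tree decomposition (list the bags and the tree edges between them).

Each bag holds 4 vertices, so the decomposition has width 3, which upper-bounds the treewidth. On the other hand G contains the 4-clique {1, 5, 6, 7}. A clique must lie in a single bag of any decomposition, so no decomposition can have width below 3. The upper and lower bounds meet at 3, so that is the treewidth.

Treewidth 3.
Bags: B1 = {3, 6, 7, 8}  B2 = {3, 5, 6, 7}  B3 = {1, 5, 6, 7}  B4 = {3, 4, 7, 8}  B5 = {2, 3, 4, 8}
Tree: B1–B2, B2–B3, B1–B4, B4–B5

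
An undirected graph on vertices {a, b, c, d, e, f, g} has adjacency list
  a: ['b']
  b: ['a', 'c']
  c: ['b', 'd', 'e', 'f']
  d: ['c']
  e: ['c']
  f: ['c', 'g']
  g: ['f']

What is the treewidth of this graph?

1

A width-1 tree decomposition is:
Bags: B1 = {c, f}  B2 = {b, c}  B3 = {c, d}  B4 = {f, g}  B5 = {a, b}  B6 = {c, e}
Tree: B1–B2, B1–B3, B1–B4, B2–B5, B3–B6
Every bag has size at most 2, so the width is 2 − 1 = 1 and tw(G) ≤ 1. Any graph with an edge has treewidth ≥ 1, and G has the edge f–c. Combining the bounds, tw(G) = 1.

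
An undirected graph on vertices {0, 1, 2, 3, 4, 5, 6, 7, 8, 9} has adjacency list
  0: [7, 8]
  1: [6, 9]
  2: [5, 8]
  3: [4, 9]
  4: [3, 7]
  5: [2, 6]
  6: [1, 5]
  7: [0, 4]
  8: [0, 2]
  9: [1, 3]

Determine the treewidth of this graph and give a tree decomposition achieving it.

Treewidth 2.
Bags: B1 = {1, 5, 6}  B2 = {1, 5, 9}  B3 = {3, 5, 9}  B4 = {3, 4, 5}  B5 = {4, 5, 7}  B6 = {0, 5, 7}  B7 = {0, 5, 8}  B8 = {2, 5, 8}
Tree: B1–B2, B2–B3, B3–B4, B4–B5, B5–B6, B6–B7, B7–B8

The largest bag has 3 vertices, giving width 2; this decomposition certifies tw(G) ≤ 2. The edges 5–6–1–9–3–4–7–0–8–2–5 form a cycle, so G is not a tree and its treewidth is at least 2. Therefore the treewidth is 2.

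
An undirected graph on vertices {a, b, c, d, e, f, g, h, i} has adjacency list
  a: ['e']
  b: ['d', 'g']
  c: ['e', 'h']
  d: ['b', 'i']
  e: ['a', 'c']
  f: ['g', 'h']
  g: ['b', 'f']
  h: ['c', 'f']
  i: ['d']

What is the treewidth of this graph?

A width-1 tree decomposition is:
Bags: B1 = {d, i}  B2 = {b, d}  B3 = {b, g}  B4 = {f, g}  B5 = {f, h}  B6 = {c, h}  B7 = {c, e}  B8 = {a, e}
Tree: B1–B2, B2–B3, B3–B4, B4–B5, B5–B6, B6–B7, B7–B8
Every bag has size at most 2, so the width is 2 − 1 = 1 and tw(G) ≤ 1. Since G has at least one edge (e.g. i–d), it is not an edgeless graph, so tw(G) ≥ 1. Therefore the treewidth is 1.

1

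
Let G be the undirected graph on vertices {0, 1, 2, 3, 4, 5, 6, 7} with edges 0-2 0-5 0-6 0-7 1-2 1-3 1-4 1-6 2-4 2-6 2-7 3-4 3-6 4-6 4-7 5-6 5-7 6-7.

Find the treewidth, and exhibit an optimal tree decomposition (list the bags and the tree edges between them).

Treewidth 3.
One such decomposition:
Bags: B1 = {2, 4, 6, 7}  B2 = {1, 2, 4, 6}  B3 = {0, 2, 6, 7}  B4 = {0, 5, 6, 7}  B5 = {1, 3, 4, 6}
Tree: B1–B2, B1–B3, B3–B4, B2–B5

Every bag has size at most 4, so the width is 4 − 1 = 3 and tw(G) ≤ 3. On the other hand G contains the 4-clique {0, 2, 6, 7}. A clique must lie in a single bag of any decomposition, so no decomposition can have width below 3. Therefore the treewidth is 3.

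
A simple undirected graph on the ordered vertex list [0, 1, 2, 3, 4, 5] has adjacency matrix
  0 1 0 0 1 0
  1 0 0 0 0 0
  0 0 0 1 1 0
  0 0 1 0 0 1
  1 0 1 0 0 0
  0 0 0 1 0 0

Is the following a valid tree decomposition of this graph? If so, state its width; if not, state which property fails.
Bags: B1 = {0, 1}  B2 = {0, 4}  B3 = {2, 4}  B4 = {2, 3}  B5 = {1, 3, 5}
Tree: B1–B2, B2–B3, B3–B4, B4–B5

No — bags containing vertex 1 are not connected in the tree.

A tree decomposition must satisfy three properties: every vertex lies in some bag; for every edge, both endpoints lie together in some bag; and for every vertex, the bags containing it form a connected subtree. Here bags containing vertex 1 are not connected in the tree, so the decomposition is invalid.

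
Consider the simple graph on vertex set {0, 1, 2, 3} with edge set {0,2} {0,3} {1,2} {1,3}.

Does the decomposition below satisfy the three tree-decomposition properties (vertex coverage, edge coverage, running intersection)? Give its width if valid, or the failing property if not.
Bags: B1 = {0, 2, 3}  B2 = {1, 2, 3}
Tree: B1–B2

Yes; width 2.

Every vertex of G appears in some bag (union = {0, 1, 2, 3}); every edge is covered by a bag; and for each vertex v the set of bags containing v is connected in the bag tree. The decomposition is therefore valid. The largest bag has 3 vertices, so the width is 2.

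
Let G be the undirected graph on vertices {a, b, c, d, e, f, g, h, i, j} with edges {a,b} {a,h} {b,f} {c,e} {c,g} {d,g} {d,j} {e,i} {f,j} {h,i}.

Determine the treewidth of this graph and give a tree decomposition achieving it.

Each bag holds 3 vertices, so the decomposition has width 2, which upper-bounds the treewidth. The edges h–i–e–c–g–d–j–f–b–a–h form a cycle, so G is not a tree and its treewidth is at least 2. Therefore the treewidth is 2.

Treewidth 2.
One such decomposition:
Bags: B1 = {e, h, i}  B2 = {c, e, h}  B3 = {c, g, h}  B4 = {d, g, h}  B5 = {d, h, j}  B6 = {f, h, j}  B7 = {b, f, h}  B8 = {a, b, h}
Tree: B1–B2, B2–B3, B3–B4, B4–B5, B5–B6, B6–B7, B7–B8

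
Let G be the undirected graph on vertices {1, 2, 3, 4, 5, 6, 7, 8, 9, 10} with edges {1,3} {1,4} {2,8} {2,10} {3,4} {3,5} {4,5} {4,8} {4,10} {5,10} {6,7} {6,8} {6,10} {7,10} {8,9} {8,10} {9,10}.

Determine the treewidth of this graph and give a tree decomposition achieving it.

Each bag holds 3 vertices, so the decomposition has width 2, which upper-bounds the treewidth. On the other hand G contains the 3-clique {1, 3, 4}. A clique must lie in a single bag of any decomposition, so no decomposition can have width below 2. Hence tw(G) = 2 exactly.

Treewidth 2.
One such decomposition:
Bags: B1 = {4, 5, 10}  B2 = {3, 4, 5}  B3 = {4, 8, 10}  B4 = {8, 9, 10}  B5 = {2, 8, 10}  B6 = {6, 8, 10}  B7 = {1, 3, 4}  B8 = {6, 7, 10}
Tree: B1–B2, B1–B3, B3–B4, B4–B5, B4–B6, B2–B7, B6–B8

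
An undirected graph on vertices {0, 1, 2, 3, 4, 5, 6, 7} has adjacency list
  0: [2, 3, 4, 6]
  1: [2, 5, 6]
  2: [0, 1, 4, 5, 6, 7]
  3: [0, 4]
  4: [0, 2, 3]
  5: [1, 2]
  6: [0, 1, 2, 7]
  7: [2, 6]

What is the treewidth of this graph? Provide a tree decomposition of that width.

Treewidth 2.
Bags: B1 = {1, 2, 6}  B2 = {0, 2, 6}  B3 = {0, 2, 4}  B4 = {1, 2, 5}  B5 = {0, 3, 4}  B6 = {2, 6, 7}
Tree: B1–B2, B2–B3, B1–B4, B3–B5, B2–B6

The largest bag has 3 vertices, giving width 2; this decomposition certifies tw(G) ≤ 2. Conversely, {0, 2, 4} is a clique of size 3, and the vertices of any clique must share a bag in every tree decomposition; so some bag has ≥ 3 vertices and tw(G) ≥ 2. Therefore the treewidth is 2.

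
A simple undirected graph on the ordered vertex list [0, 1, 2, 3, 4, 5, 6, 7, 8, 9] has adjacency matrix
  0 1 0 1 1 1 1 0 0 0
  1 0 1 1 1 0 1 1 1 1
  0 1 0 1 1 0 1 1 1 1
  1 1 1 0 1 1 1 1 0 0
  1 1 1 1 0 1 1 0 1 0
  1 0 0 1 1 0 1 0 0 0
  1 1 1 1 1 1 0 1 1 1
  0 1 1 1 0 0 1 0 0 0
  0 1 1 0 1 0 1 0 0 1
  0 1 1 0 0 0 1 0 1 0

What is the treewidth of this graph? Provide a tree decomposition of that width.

The largest bag has 5 vertices, giving width 4; this decomposition certifies tw(G) ≤ 4. Conversely, {0, 1, 3, 4, 6} is a clique of size 5, and the vertices of any clique must share a bag in every tree decomposition; so some bag has ≥ 5 vertices and tw(G) ≥ 4. Combining the bounds, tw(G) = 4.

Treewidth 4.
One optimal decomposition is:
Bags: B1 = {1, 2, 3, 4, 6}  B2 = {1, 2, 4, 6, 8}  B3 = {0, 1, 3, 4, 6}  B4 = {0, 3, 4, 5, 6}  B5 = {1, 2, 3, 6, 7}  B6 = {1, 2, 6, 8, 9}
Tree: B1–B2, B1–B3, B3–B4, B1–B5, B2–B6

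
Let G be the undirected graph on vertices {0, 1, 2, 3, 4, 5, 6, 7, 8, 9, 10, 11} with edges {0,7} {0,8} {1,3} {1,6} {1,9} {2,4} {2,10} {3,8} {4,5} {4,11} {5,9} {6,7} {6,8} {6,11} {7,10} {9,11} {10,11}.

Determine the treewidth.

3

A width-3 tree decomposition is:
Bags: B1 = {2, 4, 5, 10}  B2 = {4, 5, 10, 11}  B3 = {5, 9, 10, 11}  B4 = {7, 9, 10, 11}  B5 = {6, 7, 9, 11}  B6 = {1, 6, 7, 9}  B7 = {0, 1, 6, 7}  B8 = {0, 1, 6, 8}  B9 = {0, 1, 3, 8}
Tree: B1–B2, B2–B3, B3–B4, B4–B5, B5–B6, B6–B7, B7–B8, B8–B9
The largest bag has 4 vertices, giving width 3; this decomposition certifies tw(G) ≤ 3. For the lower bound: the 4 vertex sets {2,4,5}, {10}, {11}, {1,6,7,9} are disjoint, each induces a connected subgraph, and every pair is joined by at least one edge of G. Contracting each set to a single vertex therefore yields K_{4} as a minor, and since treewidth is minor-monotone, tw(G) ≥ tw(K_{4}) = 3. Therefore the treewidth is 3.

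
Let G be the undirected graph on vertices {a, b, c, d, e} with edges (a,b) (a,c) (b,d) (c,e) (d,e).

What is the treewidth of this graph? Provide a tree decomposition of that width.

Treewidth 2.
One optimal decomposition is:
Bags: B1 = {a, b, c}  B2 = {b, c, e}  B3 = {b, d, e}
Tree: B1–B2, B2–B3

Every bag has size at most 3, so the width is 3 − 1 = 2 and tw(G) ≤ 2. The edges b–a–c–e–d–b form a cycle, so G is not a tree and its treewidth is at least 2. The upper and lower bounds meet at 2, so that is the treewidth.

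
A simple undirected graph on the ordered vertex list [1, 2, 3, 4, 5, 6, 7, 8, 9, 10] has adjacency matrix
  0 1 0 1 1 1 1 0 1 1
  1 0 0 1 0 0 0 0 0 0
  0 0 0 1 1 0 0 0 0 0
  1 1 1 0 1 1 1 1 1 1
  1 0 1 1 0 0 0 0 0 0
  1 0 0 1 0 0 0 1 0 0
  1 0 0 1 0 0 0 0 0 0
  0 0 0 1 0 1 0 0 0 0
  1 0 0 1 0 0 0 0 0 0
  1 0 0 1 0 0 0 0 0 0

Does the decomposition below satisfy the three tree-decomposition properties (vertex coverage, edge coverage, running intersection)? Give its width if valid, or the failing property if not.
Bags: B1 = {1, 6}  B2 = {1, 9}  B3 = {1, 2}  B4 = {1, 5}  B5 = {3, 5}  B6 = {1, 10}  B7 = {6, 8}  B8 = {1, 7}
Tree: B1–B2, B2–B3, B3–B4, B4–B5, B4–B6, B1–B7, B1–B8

No — vertex 4 appears in no bag.

A tree decomposition must satisfy three properties: every vertex lies in some bag; for every edge, both endpoints lie together in some bag; and for every vertex, the bags containing it form a connected subtree. Here vertex 4 appears in no bag, so the decomposition is invalid.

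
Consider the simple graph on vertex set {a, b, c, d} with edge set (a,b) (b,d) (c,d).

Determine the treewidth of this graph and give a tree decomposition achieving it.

Treewidth 1.
Bags: B1 = {b, d}  B2 = {c, d}  B3 = {a, b}
Tree: B1–B2, B1–B3

Each bag holds 2 vertices, so the decomposition has width 1, which upper-bounds the treewidth. Since G has at least one edge (e.g. b–d), it is not an edgeless graph, so tw(G) ≥ 1. The upper and lower bounds meet at 1, so that is the treewidth.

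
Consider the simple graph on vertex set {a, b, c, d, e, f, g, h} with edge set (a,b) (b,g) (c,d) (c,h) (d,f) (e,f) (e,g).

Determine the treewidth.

1

A width-1 tree decomposition is:
Bags: B1 = {c, h}  B2 = {c, d}  B3 = {d, f}  B4 = {e, f}  B5 = {e, g}  B6 = {b, g}  B7 = {a, b}
Tree: B1–B2, B2–B3, B3–B4, B4–B5, B5–B6, B6–B7
Each bag holds 2 vertices, so the decomposition has width 1, which upper-bounds the treewidth. Since G has at least one edge (e.g. h–c), it is not an edgeless graph, so tw(G) ≥ 1. Therefore the treewidth is 1.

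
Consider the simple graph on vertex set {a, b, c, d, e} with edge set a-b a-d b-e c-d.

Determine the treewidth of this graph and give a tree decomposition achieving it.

The largest bag has 2 vertices, giving width 1; this decomposition certifies tw(G) ≤ 1. Since G has at least one edge (e.g. c–d), it is not an edgeless graph, so tw(G) ≥ 1. The upper and lower bounds meet at 1, so that is the treewidth.

Treewidth 1.
One such decomposition:
Bags: B1 = {c, d}  B2 = {a, d}  B3 = {a, b}  B4 = {b, e}
Tree: B1–B2, B2–B3, B3–B4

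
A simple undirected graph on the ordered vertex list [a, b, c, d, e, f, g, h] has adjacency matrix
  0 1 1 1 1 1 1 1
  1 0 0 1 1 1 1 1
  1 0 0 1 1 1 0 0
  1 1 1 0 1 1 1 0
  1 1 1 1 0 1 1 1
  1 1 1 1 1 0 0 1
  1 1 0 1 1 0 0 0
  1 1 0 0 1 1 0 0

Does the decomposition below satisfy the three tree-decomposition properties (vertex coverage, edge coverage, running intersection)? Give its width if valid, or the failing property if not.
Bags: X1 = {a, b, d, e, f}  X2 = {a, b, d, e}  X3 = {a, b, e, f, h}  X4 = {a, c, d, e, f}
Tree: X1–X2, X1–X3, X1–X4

A tree decomposition must satisfy three properties: every vertex lies in some bag; for every edge, both endpoints lie together in some bag; and for every vertex, the bags containing it form a connected subtree. Here vertex g appears in no bag, so the decomposition is invalid.

No — vertex g appears in no bag.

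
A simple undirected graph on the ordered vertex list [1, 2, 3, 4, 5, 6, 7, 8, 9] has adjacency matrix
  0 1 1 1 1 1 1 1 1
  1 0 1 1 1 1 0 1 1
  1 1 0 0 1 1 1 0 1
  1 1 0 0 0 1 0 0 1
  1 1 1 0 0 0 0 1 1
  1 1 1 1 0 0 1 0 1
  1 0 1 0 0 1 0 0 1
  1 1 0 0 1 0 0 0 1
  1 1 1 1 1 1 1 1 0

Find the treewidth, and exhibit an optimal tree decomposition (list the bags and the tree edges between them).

Treewidth 4.
Bags: B1 = {1, 2, 3, 6, 9}  B2 = {1, 2, 3, 5, 9}  B3 = {1, 2, 4, 6, 9}  B4 = {1, 3, 6, 7, 9}  B5 = {1, 2, 5, 8, 9}
Tree: B1–B2, B1–B3, B1–B4, B2–B5

Every bag has size at most 5, so the width is 5 − 1 = 4 and tw(G) ≤ 4. For the lower bound, the 5 vertices {1, 2, 5, 8, 9} are pairwise adjacent, and any tree decomposition puts a clique entirely inside one bag — forcing width ≥ 4. Therefore the treewidth is 4.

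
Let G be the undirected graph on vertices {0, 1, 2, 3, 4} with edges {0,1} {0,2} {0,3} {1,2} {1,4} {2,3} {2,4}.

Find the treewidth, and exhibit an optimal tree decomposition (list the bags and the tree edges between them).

Each bag holds 3 vertices, so the decomposition has width 2, which upper-bounds the treewidth. Conversely, {0, 1, 2} is a clique of size 3, and the vertices of any clique must share a bag in every tree decomposition; so some bag has ≥ 3 vertices and tw(G) ≥ 2. The upper and lower bounds meet at 2, so that is the treewidth.

Treewidth 2.
One such decomposition:
Bags: B1 = {0, 1, 2}  B2 = {0, 2, 3}  B3 = {1, 2, 4}
Tree: B1–B2, B1–B3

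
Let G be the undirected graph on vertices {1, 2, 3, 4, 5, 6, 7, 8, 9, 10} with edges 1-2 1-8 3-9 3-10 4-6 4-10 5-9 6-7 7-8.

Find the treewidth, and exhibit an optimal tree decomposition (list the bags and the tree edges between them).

Treewidth 1.
Bags: B1 = {5, 9}  B2 = {3, 9}  B3 = {3, 10}  B4 = {4, 10}  B5 = {4, 6}  B6 = {6, 7}  B7 = {7, 8}  B8 = {1, 8}  B9 = {1, 2}
Tree: B1–B2, B2–B3, B3–B4, B4–B5, B5–B6, B6–B7, B7–B8, B8–B9

The largest bag has 2 vertices, giving width 1; this decomposition certifies tw(G) ≤ 1. Any graph with an edge has treewidth ≥ 1, and G has the edge 5–9. Therefore the treewidth is 1.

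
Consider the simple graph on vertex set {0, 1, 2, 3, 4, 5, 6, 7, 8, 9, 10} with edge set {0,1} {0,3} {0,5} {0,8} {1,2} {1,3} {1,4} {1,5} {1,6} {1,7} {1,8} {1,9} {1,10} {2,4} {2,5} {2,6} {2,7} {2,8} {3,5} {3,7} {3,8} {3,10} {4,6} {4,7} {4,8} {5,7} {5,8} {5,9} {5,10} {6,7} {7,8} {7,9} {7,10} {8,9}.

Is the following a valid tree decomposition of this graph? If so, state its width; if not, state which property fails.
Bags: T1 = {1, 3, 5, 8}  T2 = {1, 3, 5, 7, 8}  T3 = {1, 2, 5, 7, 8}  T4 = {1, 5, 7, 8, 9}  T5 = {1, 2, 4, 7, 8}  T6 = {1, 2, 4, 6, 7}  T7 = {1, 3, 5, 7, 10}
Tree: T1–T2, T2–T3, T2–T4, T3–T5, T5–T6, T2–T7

No — vertex 0 appears in no bag.

A tree decomposition must satisfy three properties: every vertex lies in some bag; for every edge, both endpoints lie together in some bag; and for every vertex, the bags containing it form a connected subtree. Here vertex 0 appears in no bag, so the decomposition is invalid.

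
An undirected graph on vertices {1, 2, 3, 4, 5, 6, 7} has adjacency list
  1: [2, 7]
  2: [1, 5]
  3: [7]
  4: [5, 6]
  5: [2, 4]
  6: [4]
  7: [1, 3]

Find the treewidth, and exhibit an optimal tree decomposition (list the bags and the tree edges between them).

The largest bag has 2 vertices, giving width 1; this decomposition certifies tw(G) ≤ 1. Any graph with an edge has treewidth ≥ 1, and G has the edge 3–7. The upper and lower bounds meet at 1, so that is the treewidth.

Treewidth 1.
One optimal decomposition is:
Bags: B1 = {3, 7}  B2 = {1, 7}  B3 = {1, 2}  B4 = {2, 5}  B5 = {4, 5}  B6 = {4, 6}
Tree: B1–B2, B2–B3, B3–B4, B4–B5, B5–B6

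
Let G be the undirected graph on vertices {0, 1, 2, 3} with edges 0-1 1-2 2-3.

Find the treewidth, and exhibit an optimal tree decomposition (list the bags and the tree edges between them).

Treewidth 1.
One optimal decomposition is:
Bags: B1 = {0, 1}  B2 = {1, 2}  B3 = {2, 3}
Tree: B1–B2, B2–B3

Every bag has size at most 2, so the width is 2 − 1 = 1 and tw(G) ≤ 1. Since G has at least one edge (e.g. 0–1), it is not an edgeless graph, so tw(G) ≥ 1. Combining the bounds, tw(G) = 1.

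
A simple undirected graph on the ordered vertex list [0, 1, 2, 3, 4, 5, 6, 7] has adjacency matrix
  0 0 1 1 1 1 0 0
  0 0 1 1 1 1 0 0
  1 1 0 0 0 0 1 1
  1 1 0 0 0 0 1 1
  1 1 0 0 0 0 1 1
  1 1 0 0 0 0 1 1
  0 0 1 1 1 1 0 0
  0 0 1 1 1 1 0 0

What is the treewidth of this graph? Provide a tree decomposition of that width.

Treewidth 4.
Bags: B1 = {2, 3, 4, 5, 7}  B2 = {1, 2, 3, 4, 5}  B3 = {2, 3, 4, 5, 6}  B4 = {0, 2, 3, 4, 5}
Tree: B1–B2, B2–B3, B3–B4

Every bag has size at most 5, so the width is 5 − 1 = 4 and tw(G) ≤ 4. For the lower bound: the 5 vertex sets {5,7}, {1,2}, {3,6}, {4}, {0} are disjoint, each induces a connected subgraph, and every pair is joined by at least one edge of G. Contracting each set to a single vertex therefore yields K_{5} as a minor, and since treewidth is minor-monotone, tw(G) ≥ tw(K_{5}) = 4. Combining the bounds, tw(G) = 4.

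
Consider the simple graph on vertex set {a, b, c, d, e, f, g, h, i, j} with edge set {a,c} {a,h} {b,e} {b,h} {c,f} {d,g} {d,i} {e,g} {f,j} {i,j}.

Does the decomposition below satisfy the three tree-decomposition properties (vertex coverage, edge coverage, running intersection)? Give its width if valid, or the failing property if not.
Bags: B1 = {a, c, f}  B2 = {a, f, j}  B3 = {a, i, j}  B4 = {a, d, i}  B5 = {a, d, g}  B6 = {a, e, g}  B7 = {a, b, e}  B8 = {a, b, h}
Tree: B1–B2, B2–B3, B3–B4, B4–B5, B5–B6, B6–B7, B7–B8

Yes; width 2.

Vertex coverage: the bags together contain {a, b, c, d, e, f, g, h, i, j}, the full vertex set. Edge coverage: each edge of G has both endpoints in at least one bag. Running intersection: for every vertex, the bags containing it form a connected subtree. All three properties hold, so this is a valid tree decomposition of width max|bag| − 1 = 2, and hence tw(G) ≤ 2.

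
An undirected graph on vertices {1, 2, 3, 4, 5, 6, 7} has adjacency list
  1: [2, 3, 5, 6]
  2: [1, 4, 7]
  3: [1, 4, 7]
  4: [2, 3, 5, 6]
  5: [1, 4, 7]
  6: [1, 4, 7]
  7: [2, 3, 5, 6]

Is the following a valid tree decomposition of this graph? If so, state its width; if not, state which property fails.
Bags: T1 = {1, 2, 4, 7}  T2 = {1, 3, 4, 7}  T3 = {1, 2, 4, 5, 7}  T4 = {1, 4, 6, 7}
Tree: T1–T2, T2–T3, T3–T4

A tree decomposition must satisfy three properties: every vertex lies in some bag; for every edge, both endpoints lie together in some bag; and for every vertex, the bags containing it form a connected subtree. Here bags containing vertex 2 are not connected in the tree, so the decomposition is invalid.

No — bags containing vertex 2 are not connected in the tree.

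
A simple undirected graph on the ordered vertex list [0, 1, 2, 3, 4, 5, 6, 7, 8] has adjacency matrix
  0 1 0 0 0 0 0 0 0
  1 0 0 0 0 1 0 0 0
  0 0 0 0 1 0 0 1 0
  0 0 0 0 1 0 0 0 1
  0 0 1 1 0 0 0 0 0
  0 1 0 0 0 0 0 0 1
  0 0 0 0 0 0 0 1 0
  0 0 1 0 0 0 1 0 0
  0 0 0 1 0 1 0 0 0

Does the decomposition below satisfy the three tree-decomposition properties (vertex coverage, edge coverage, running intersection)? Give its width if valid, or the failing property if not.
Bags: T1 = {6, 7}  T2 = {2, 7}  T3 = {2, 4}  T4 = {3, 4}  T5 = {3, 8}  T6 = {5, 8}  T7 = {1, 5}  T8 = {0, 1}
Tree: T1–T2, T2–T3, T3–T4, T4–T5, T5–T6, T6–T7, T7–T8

Yes; width 1.

Every vertex of G appears in some bag (union = {0, 1, 2, 3, 4, 5, 6, 7, 8}); every edge is covered by a bag; and for each vertex v the set of bags containing v is connected in the bag tree. The decomposition is therefore valid. The largest bag has 2 vertices, so the width is 1.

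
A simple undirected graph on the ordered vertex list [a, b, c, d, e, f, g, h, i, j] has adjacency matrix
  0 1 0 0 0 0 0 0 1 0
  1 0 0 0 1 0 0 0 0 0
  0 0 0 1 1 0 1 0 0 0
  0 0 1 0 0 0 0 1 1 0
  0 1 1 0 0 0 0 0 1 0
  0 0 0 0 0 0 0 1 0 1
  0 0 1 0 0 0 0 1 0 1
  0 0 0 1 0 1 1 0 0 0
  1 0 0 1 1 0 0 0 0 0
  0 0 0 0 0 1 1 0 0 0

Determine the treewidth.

A width-2 tree decomposition is:
Bags: B1 = {f, h, j}  B2 = {g, h, j}  B3 = {d, g, h}  B4 = {c, d, g}  B5 = {c, d, i}  B6 = {c, e, i}  B7 = {a, e, i}  B8 = {a, b, e}
Tree: B1–B2, B2–B3, B3–B4, B4–B5, B5–B6, B6–B7, B7–B8
The largest bag has 3 vertices, giving width 2; this decomposition certifies tw(G) ≤ 2. For the lower bound, G contains the cycle f–j–g–h–f, so G is not a forest; only forests have treewidth ≤ 1, hence tw(G) ≥ 2. Hence tw(G) = 2 exactly.

2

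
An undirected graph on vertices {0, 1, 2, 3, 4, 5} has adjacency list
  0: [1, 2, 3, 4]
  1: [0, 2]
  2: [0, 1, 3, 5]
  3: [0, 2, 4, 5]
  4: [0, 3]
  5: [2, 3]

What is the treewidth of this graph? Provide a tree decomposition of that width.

Every bag has size at most 3, so the width is 3 − 1 = 2 and tw(G) ≤ 2. For the lower bound, the 3 vertices {0, 1, 2} are pairwise adjacent, and any tree decomposition puts a clique entirely inside one bag — forcing width ≥ 2. Combining the bounds, tw(G) = 2.

Treewidth 2.
One such decomposition:
Bags: B1 = {0, 3, 4}  B2 = {0, 2, 3}  B3 = {2, 3, 5}  B4 = {0, 1, 2}
Tree: B1–B2, B2–B3, B2–B4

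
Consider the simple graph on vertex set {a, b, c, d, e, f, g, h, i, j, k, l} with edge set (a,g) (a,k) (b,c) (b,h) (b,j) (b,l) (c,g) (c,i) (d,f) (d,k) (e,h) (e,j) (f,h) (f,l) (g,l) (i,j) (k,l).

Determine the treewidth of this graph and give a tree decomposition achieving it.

The largest bag has 4 vertices, giving width 3; this decomposition certifies tw(G) ≤ 3. For the lower bound: the 4 vertex sets {e,i,j}, {h}, {b}, {c,f,g,l} are disjoint, each induces a connected subgraph, and every pair is joined by at least one edge of G. Contracting each set to a single vertex therefore yields K_{4} as a minor, and since treewidth is minor-monotone, tw(G) ≥ tw(K_{4}) = 3. Combining the bounds, tw(G) = 3.

Treewidth 3.
Bags: B1 = {e, h, i, j}  B2 = {b, h, i, j}  B3 = {b, c, h, i}  B4 = {b, c, f, h}  B5 = {b, c, f, l}  B6 = {c, f, g, l}  B7 = {d, f, g, l}  B8 = {d, g, k, l}  B9 = {a, d, g, k}
Tree: B1–B2, B2–B3, B3–B4, B4–B5, B5–B6, B6–B7, B7–B8, B8–B9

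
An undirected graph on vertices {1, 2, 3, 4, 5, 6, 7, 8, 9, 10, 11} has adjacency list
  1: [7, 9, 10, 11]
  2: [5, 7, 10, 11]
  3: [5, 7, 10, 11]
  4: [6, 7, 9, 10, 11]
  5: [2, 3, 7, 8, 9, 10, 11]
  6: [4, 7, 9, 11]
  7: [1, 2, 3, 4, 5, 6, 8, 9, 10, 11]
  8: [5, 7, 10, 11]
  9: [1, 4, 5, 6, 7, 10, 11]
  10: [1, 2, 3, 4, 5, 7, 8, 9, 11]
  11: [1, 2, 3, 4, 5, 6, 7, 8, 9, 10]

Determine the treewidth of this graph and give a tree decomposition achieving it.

Treewidth 4.
Bags: B1 = {4, 7, 9, 10, 11}  B2 = {5, 7, 9, 10, 11}  B3 = {3, 5, 7, 10, 11}  B4 = {4, 6, 7, 9, 11}  B5 = {1, 7, 9, 10, 11}  B6 = {5, 7, 8, 10, 11}  B7 = {2, 5, 7, 10, 11}
Tree: B1–B2, B2–B3, B1–B4, B2–B5, B2–B6, B3–B7

The largest bag has 5 vertices, giving width 4; this decomposition certifies tw(G) ≤ 4. For the lower bound, the 5 vertices {1, 7, 9, 10, 11} are pairwise adjacent, and any tree decomposition puts a clique entirely inside one bag — forcing width ≥ 4. Combining the bounds, tw(G) = 4.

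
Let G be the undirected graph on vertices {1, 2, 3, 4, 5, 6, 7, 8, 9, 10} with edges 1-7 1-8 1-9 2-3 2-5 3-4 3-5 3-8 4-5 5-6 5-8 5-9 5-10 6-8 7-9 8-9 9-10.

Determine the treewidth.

A width-2 tree decomposition is:
Bags: B1 = {1, 8, 9}  B2 = {1, 7, 9}  B3 = {5, 8, 9}  B4 = {5, 6, 8}  B5 = {3, 5, 8}  B6 = {5, 9, 10}  B7 = {2, 3, 5}  B8 = {3, 4, 5}
Tree: B1–B2, B1–B3, B3–B4, B4–B5, B3–B6, B5–B7, B5–B8
The largest bag has 3 vertices, giving width 2; this decomposition certifies tw(G) ≤ 2. For the lower bound, the 3 vertices {1, 8, 9} are pairwise adjacent, and any tree decomposition puts a clique entirely inside one bag — forcing width ≥ 2. Therefore the treewidth is 2.

2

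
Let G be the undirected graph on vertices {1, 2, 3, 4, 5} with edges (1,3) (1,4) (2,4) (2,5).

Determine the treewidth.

A width-1 tree decomposition is:
Bags: B1 = {1, 4}  B2 = {2, 4}  B3 = {1, 3}  B4 = {2, 5}
Tree: B1–B2, B1–B3, B2–B4
Every bag has size at most 2, so the width is 2 − 1 = 1 and tw(G) ≤ 1. Since G has at least one edge (e.g. 1–4), it is not an edgeless graph, so tw(G) ≥ 1. The upper and lower bounds meet at 1, so that is the treewidth.

1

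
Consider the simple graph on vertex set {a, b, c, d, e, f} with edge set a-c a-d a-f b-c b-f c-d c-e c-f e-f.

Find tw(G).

A width-2 tree decomposition is:
Bags: B1 = {a, c, d}  B2 = {a, c, f}  B3 = {b, c, f}  B4 = {c, e, f}
Tree: B1–B2, B2–B3, B3–B4
Every bag has size at most 3, so the width is 3 − 1 = 2 and tw(G) ≤ 2. Conversely, {a, c, d} is a clique of size 3, and the vertices of any clique must share a bag in every tree decomposition; so some bag has ≥ 3 vertices and tw(G) ≥ 2. Therefore the treewidth is 2.

2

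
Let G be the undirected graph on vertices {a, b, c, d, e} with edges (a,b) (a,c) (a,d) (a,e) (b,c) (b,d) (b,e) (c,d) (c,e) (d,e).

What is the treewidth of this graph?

A width-4 tree decomposition is:
Bags: B1 = {a, b, c, d, e}
Tree: (single bag)
With just one bag of size 5, the width is 5 − 1 = 4, so tw(G) ≤ 4. On the other hand G contains the 5-clique {a, b, c, d, e}. A clique must lie in a single bag of any decomposition, so no decomposition can have width below 4. Therefore the treewidth is 4.

4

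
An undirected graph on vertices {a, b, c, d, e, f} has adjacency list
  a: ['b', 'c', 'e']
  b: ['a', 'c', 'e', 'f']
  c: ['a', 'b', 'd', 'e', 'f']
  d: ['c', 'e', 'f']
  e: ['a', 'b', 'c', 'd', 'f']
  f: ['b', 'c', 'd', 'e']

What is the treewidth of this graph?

3

A width-3 tree decomposition is:
Bags: B1 = {b, c, e, f}  B2 = {a, b, c, e}  B3 = {c, d, e, f}
Tree: B1–B2, B1–B3
Each bag holds 4 vertices, so the decomposition has width 3, which upper-bounds the treewidth. Conversely, {a, b, c, e} is a clique of size 4, and the vertices of any clique must share a bag in every tree decomposition; so some bag has ≥ 4 vertices and tw(G) ≥ 3. Combining the bounds, tw(G) = 3.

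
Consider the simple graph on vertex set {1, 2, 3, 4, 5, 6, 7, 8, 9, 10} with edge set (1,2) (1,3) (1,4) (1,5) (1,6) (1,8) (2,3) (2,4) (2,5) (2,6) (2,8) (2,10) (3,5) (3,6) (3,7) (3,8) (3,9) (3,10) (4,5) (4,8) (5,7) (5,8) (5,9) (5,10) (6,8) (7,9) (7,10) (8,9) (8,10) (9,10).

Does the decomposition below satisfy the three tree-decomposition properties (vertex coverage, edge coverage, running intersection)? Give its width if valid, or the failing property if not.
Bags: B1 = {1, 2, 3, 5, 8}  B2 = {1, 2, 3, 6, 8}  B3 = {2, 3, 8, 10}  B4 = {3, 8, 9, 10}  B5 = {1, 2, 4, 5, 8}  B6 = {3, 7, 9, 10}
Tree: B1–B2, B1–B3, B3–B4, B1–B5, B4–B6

No — edge (5,10) lies in no bag.

A tree decomposition must satisfy three properties: every vertex lies in some bag; for every edge, both endpoints lie together in some bag; and for every vertex, the bags containing it form a connected subtree. Here edge (5,10) lies in no bag, so the decomposition is invalid.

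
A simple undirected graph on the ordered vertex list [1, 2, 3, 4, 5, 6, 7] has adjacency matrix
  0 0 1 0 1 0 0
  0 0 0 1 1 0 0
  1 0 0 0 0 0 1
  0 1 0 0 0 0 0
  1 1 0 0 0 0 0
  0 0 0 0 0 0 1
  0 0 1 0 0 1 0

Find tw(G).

A width-1 tree decomposition is:
Bags: B1 = {6, 7}  B2 = {3, 7}  B3 = {1, 3}  B4 = {1, 5}  B5 = {2, 5}  B6 = {2, 4}
Tree: B1–B2, B2–B3, B3–B4, B4–B5, B5–B6
Each bag holds 2 vertices, so the decomposition has width 1, which upper-bounds the treewidth. G has an edge, so its treewidth is at least 1. Combining the bounds, tw(G) = 1.

1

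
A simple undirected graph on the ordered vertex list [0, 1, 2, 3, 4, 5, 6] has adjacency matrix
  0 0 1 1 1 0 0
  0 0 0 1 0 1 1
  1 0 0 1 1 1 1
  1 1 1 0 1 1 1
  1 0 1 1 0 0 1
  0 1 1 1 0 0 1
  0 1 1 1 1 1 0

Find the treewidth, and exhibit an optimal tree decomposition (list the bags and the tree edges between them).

Treewidth 3.
One such decomposition:
Bags: B1 = {0, 2, 3, 4}  B2 = {2, 3, 4, 6}  B3 = {2, 3, 5, 6}  B4 = {1, 3, 5, 6}
Tree: B1–B2, B2–B3, B3–B4

Each bag holds 4 vertices, so the decomposition has width 3, which upper-bounds the treewidth. For the lower bound, the 4 vertices {1, 3, 5, 6} are pairwise adjacent, and any tree decomposition puts a clique entirely inside one bag — forcing width ≥ 3. Therefore the treewidth is 3.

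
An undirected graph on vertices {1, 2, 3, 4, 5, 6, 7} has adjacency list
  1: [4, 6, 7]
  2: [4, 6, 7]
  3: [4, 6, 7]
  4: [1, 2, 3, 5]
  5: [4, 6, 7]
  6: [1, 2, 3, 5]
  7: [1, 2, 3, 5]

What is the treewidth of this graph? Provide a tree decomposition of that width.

Treewidth 3.
Bags: B1 = {1, 4, 6, 7}  B2 = {2, 4, 6, 7}  B3 = {3, 4, 6, 7}  B4 = {4, 5, 6, 7}
Tree: B1–B2, B2–B3, B3–B4

The largest bag has 4 vertices, giving width 3; this decomposition certifies tw(G) ≤ 3. For the lower bound: the 4 vertex sets {1,4}, {2,7}, {6}, {3} are disjoint, each induces a connected subgraph, and every pair is joined by at least one edge of G. Contracting each set to a single vertex therefore yields K_{4} as a minor, and since treewidth is minor-monotone, tw(G) ≥ tw(K_{4}) = 3. Hence tw(G) = 3 exactly.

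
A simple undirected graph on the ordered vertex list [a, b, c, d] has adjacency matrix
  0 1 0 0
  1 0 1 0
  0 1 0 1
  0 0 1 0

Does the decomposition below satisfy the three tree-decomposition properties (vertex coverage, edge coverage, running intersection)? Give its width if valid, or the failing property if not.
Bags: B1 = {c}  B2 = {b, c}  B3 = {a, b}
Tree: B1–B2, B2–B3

A tree decomposition must satisfy three properties: every vertex lies in some bag; for every edge, both endpoints lie together in some bag; and for every vertex, the bags containing it form a connected subtree. Here vertex d appears in no bag, so the decomposition is invalid.

No — vertex d appears in no bag.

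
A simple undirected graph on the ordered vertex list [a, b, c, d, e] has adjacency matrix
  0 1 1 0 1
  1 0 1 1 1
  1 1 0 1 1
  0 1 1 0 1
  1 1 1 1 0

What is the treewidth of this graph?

A width-3 tree decomposition is:
Bags: B1 = {b, c, d, e}  B2 = {a, b, c, e}
Tree: B1–B2
Every bag has size at most 4, so the width is 4 − 1 = 3 and tw(G) ≤ 3. Conversely, {b, c, d, e} is a clique of size 4, and the vertices of any clique must share a bag in every tree decomposition; so some bag has ≥ 4 vertices and tw(G) ≥ 3. Combining the bounds, tw(G) = 3.

3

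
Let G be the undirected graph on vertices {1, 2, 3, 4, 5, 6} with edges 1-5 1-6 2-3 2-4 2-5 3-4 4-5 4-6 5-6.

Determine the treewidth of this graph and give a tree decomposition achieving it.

The largest bag has 3 vertices, giving width 2; this decomposition certifies tw(G) ≤ 2. For the lower bound, the 3 vertices {1, 5, 6} are pairwise adjacent, and any tree decomposition puts a clique entirely inside one bag — forcing width ≥ 2. Hence tw(G) = 2 exactly.

Treewidth 2.
One such decomposition:
Bags: B1 = {4, 5, 6}  B2 = {2, 4, 5}  B3 = {2, 3, 4}  B4 = {1, 5, 6}
Tree: B1–B2, B2–B3, B1–B4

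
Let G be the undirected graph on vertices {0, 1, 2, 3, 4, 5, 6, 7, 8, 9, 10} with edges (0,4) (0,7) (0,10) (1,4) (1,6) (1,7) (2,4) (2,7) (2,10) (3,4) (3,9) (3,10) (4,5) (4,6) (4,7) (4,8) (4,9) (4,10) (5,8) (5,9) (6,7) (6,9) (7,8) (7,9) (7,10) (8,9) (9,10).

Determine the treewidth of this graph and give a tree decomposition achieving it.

Each bag holds 4 vertices, so the decomposition has width 3, which upper-bounds the treewidth. For the lower bound, the 4 vertices {3, 4, 9, 10} are pairwise adjacent, and any tree decomposition puts a clique entirely inside one bag — forcing width ≥ 3. Combining the bounds, tw(G) = 3.

Treewidth 3.
One such decomposition:
Bags: B1 = {4, 6, 7, 9}  B2 = {4, 7, 8, 9}  B3 = {4, 7, 9, 10}  B4 = {4, 5, 8, 9}  B5 = {0, 4, 7, 10}  B6 = {3, 4, 9, 10}  B7 = {2, 4, 7, 10}  B8 = {1, 4, 6, 7}
Tree: B1–B2, B1–B3, B2–B4, B3–B5, B3–B6, B3–B7, B1–B8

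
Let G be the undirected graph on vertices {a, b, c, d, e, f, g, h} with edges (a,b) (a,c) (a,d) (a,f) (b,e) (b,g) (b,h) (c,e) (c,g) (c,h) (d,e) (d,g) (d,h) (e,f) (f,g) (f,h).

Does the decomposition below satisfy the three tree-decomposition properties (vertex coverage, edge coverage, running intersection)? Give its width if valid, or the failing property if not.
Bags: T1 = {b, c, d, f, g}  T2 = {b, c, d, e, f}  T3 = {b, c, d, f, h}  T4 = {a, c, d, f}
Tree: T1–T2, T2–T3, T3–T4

No — edge (b,a) lies in no bag.

A tree decomposition must satisfy three properties: every vertex lies in some bag; for every edge, both endpoints lie together in some bag; and for every vertex, the bags containing it form a connected subtree. Here edge (b,a) lies in no bag, so the decomposition is invalid.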